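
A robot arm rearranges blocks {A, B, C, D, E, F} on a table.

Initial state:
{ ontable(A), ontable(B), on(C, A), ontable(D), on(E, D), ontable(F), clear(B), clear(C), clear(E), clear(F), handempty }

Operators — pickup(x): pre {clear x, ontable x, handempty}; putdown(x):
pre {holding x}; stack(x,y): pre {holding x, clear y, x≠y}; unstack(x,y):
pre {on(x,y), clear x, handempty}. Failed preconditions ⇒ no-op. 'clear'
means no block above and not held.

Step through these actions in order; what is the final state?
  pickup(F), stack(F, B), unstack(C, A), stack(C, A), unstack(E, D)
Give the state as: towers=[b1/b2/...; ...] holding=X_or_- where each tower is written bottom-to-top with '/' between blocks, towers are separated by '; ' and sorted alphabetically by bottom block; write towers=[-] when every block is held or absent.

towers=[A/C; B/F; D] holding=E

step 1 (pickup(F)): towers=[A/C; B; D/E] holding=F
step 2 (stack(F, B)): towers=[A/C; B/F; D/E] holding=-
step 3 (unstack(C, A)): towers=[A; B/F; D/E] holding=C
step 4 (stack(C, A)): towers=[A/C; B/F; D/E] holding=-
step 5 (unstack(E, D)): towers=[A/C; B/F; D] holding=E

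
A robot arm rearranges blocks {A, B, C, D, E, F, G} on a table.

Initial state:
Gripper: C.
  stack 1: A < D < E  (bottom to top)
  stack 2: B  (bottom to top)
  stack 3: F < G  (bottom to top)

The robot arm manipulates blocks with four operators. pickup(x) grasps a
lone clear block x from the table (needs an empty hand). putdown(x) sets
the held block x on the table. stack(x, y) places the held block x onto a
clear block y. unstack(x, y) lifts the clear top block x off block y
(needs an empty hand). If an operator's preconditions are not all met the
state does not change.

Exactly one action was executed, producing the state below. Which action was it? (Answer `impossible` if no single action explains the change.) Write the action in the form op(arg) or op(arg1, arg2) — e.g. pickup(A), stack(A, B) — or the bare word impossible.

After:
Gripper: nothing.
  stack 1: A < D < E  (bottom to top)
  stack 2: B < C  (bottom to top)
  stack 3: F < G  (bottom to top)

stack(C, B)

target: towers=[A/D/E; B/C; F/G] holding=-
        putdown(C) → towers=[A/D/E; B; C; F/G] holding=-
       stack(C, B) → towers=[A/D/E; B/C; F/G] holding=-  ← match
       stack(C, G) → towers=[A/D/E; B; F/G/C] holding=-
       stack(C, E) → towers=[A/D/E/C; B; F/G] holding=-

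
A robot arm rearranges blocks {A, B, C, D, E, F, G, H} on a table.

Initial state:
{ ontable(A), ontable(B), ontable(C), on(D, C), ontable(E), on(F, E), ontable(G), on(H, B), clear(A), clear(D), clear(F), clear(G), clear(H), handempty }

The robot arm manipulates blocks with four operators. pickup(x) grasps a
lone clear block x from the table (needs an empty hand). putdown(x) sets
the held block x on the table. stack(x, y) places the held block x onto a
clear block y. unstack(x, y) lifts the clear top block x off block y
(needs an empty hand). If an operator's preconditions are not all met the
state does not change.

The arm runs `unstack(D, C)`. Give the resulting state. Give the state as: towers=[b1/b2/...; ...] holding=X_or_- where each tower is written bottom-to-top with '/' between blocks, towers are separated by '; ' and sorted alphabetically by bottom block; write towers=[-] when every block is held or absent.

before: towers=[A; B/H; C/D; E/F; G] holding=-
pre[unstack(D, C)]: on(D,C) ✓, clear(D) ✓, handempty ✓
all met → apply unstack(D, C)
after:  towers=[A; B/H; C; E/F; G] holding=D

towers=[A; B/H; C; E/F; G] holding=D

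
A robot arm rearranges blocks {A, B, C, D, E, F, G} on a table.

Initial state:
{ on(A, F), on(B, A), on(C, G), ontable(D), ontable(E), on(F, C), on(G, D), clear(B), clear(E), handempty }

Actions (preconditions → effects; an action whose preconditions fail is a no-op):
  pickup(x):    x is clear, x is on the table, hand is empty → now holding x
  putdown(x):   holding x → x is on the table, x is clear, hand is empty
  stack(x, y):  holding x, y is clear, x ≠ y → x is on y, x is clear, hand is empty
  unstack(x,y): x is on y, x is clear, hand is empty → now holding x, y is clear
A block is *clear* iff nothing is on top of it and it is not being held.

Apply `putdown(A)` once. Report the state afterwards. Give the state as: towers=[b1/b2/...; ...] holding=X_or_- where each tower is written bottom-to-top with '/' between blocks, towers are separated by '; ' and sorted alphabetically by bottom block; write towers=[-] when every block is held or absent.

towers=[D/G/C/F/A/B; E] holding=-

before: towers=[D/G/C/F/A/B; E] holding=-
pre[putdown(A)]: holding(A) fail
holding(A) unmet → putdown(A) is a no-op
after:  towers=[D/G/C/F/A/B; E] holding=-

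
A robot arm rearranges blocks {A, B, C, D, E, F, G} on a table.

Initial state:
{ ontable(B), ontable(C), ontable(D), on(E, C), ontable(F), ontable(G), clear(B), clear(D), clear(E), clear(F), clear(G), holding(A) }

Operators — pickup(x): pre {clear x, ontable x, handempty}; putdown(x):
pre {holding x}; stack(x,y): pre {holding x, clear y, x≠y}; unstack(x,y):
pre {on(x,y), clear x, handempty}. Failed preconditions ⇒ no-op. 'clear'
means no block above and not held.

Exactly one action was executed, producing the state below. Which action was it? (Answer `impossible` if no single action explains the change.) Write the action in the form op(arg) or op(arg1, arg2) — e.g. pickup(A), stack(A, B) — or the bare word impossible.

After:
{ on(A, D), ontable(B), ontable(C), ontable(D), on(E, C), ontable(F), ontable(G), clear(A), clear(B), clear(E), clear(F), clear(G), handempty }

stack(A, D)

target: towers=[B; C/E; D/A; F; G] holding=-
        putdown(A) → towers=[A; B; C/E; D; F; G] holding=-
       stack(A, B) → towers=[B/A; C/E; D; F; G] holding=-
       stack(A, F) → towers=[B; C/E; D; F/A; G] holding=-
       stack(A, G) → towers=[B; C/E; D; F; G/A] holding=-
       stack(A, D) → towers=[B; C/E; D/A; F; G] holding=-  ← match
       stack(A, E) → towers=[B; C/E/A; D; F; G] holding=-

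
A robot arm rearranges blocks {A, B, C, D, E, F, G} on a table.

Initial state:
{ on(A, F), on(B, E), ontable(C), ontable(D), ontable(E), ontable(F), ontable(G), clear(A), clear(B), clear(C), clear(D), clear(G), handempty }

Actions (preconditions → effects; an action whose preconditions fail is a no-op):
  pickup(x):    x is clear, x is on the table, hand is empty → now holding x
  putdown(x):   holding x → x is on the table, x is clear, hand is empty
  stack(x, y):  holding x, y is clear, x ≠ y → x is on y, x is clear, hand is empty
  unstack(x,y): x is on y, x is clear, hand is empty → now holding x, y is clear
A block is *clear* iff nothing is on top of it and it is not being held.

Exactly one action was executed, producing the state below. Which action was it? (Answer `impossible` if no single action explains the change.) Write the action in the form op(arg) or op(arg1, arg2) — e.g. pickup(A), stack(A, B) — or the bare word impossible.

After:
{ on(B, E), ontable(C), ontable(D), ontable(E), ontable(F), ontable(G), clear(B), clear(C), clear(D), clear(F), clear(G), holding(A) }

target: towers=[C; D; E/B; F; G] holding=A
     unstack(B, E) → towers=[C; D; E; F/A; G] holding=B
         pickup(G) → towers=[C; D; E/B; F/A] holding=G
         pickup(D) → towers=[C; E/B; F/A; G] holding=D
     unstack(A, F) → towers=[C; D; E/B; F; G] holding=A  ← match
         pickup(C) → towers=[D; E/B; F/A; G] holding=C

unstack(A, F)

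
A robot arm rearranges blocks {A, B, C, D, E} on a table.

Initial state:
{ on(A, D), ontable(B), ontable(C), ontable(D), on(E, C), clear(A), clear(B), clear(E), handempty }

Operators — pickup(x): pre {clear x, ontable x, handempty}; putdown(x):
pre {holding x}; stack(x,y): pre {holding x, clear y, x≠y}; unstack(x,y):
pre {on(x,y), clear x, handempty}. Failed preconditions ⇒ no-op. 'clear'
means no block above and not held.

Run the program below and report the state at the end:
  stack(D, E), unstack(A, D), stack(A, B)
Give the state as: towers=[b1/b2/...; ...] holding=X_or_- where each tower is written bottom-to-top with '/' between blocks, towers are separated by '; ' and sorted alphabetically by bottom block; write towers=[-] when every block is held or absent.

step 1 (stack(D, E)) [no-op]: towers=[B; C/E; D/A] holding=-
step 2 (unstack(A, D)): towers=[B; C/E; D] holding=A
step 3 (stack(A, B)): towers=[B/A; C/E; D] holding=-

towers=[B/A; C/E; D] holding=-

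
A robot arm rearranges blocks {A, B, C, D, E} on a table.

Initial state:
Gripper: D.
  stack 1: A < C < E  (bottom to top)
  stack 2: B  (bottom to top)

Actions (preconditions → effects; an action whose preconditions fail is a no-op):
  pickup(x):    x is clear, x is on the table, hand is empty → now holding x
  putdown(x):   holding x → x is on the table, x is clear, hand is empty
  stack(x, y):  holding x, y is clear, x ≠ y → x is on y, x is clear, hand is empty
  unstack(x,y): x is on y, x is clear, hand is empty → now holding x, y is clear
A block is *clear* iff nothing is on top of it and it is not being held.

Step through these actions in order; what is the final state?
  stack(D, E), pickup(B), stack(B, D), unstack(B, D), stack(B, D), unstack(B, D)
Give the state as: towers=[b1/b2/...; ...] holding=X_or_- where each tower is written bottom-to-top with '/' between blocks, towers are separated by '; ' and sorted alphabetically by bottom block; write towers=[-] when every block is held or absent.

towers=[A/C/E/D] holding=B

step 1 (stack(D, E)): towers=[A/C/E/D; B] holding=-
step 2 (pickup(B)): towers=[A/C/E/D] holding=B
step 3 (stack(B, D)): towers=[A/C/E/D/B] holding=-
step 4 (unstack(B, D)): towers=[A/C/E/D] holding=B
step 5 (stack(B, D)): towers=[A/C/E/D/B] holding=-
step 6 (unstack(B, D)): towers=[A/C/E/D] holding=B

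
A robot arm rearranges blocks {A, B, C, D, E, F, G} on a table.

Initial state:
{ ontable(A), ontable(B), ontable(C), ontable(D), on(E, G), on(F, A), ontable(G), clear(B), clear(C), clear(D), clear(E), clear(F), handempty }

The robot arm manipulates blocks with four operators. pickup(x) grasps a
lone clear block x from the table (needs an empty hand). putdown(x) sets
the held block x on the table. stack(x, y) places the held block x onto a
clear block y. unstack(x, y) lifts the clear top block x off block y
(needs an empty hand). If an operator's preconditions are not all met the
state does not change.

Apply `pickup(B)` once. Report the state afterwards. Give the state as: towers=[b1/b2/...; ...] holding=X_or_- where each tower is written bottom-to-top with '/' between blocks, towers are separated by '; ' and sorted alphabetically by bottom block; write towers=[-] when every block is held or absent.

before: towers=[A/F; B; C; D; G/E] holding=-
pre[pickup(B)]: clear(B) ok, ontable(B) ok, handempty ok
all met → apply pickup(B)
after:  towers=[A/F; C; D; G/E] holding=B

towers=[A/F; C; D; G/E] holding=B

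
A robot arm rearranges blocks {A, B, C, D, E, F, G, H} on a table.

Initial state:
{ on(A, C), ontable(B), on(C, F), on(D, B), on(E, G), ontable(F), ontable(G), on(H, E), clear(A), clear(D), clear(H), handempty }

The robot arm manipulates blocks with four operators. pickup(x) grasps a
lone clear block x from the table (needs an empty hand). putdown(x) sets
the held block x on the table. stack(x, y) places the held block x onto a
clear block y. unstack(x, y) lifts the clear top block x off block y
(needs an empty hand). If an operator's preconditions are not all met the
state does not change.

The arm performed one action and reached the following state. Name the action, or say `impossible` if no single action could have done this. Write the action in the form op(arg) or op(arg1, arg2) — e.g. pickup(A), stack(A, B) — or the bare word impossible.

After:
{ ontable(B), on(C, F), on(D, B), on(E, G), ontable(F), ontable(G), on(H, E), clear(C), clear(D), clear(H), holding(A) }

target: towers=[B/D; F/C; G/E/H] holding=A
     unstack(A, C) → towers=[B/D; F/C; G/E/H] holding=A  ← match
     unstack(H, E) → towers=[B/D; F/C/A; G/E] holding=H
     unstack(D, B) → towers=[B; F/C/A; G/E/H] holding=D

unstack(A, C)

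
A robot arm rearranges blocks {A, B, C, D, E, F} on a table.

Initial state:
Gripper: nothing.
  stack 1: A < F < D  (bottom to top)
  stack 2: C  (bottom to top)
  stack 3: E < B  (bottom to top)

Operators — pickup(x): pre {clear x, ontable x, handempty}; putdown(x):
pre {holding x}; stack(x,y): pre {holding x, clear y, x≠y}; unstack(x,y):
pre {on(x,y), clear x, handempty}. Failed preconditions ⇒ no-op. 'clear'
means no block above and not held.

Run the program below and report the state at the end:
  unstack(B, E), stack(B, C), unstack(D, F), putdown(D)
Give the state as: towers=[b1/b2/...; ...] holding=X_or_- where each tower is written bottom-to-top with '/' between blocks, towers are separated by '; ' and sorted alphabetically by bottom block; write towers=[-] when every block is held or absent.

towers=[A/F; C/B; D; E] holding=-

step 1 (unstack(B, E)): towers=[A/F/D; C; E] holding=B
step 2 (stack(B, C)): towers=[A/F/D; C/B; E] holding=-
step 3 (unstack(D, F)): towers=[A/F; C/B; E] holding=D
step 4 (putdown(D)): towers=[A/F; C/B; D; E] holding=-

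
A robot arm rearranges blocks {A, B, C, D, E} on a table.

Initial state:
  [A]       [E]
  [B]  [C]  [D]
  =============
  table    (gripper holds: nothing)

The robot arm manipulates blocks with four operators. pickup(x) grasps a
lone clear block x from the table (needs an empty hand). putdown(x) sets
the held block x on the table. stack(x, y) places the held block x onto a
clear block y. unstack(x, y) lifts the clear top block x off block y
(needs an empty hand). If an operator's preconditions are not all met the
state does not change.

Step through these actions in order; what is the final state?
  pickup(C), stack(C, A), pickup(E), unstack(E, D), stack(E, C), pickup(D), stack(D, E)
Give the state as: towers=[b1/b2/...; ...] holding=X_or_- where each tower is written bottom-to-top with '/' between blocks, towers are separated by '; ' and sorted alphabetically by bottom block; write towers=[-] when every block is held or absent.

step 1 (pickup(C)): towers=[B/A; D/E] holding=C
step 2 (stack(C, A)): towers=[B/A/C; D/E] holding=-
step 3 (pickup(E)) [no-op]: towers=[B/A/C; D/E] holding=-
step 4 (unstack(E, D)): towers=[B/A/C; D] holding=E
step 5 (stack(E, C)): towers=[B/A/C/E; D] holding=-
step 6 (pickup(D)): towers=[B/A/C/E] holding=D
step 7 (stack(D, E)): towers=[B/A/C/E/D] holding=-

towers=[B/A/C/E/D] holding=-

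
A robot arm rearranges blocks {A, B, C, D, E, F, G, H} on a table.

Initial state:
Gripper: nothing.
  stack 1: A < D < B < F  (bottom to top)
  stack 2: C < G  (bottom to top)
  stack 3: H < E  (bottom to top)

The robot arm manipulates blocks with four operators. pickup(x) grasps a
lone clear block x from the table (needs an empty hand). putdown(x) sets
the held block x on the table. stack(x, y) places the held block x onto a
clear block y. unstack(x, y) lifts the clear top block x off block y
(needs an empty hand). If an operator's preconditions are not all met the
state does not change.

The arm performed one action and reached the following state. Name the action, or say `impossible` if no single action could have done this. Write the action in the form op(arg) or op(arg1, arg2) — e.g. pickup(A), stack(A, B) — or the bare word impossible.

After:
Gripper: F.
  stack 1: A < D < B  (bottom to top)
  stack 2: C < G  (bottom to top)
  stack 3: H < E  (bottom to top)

unstack(F, B)

target: towers=[A/D/B; C/G; H/E] holding=F
     unstack(G, C) → towers=[A/D/B/F; C; H/E] holding=G
     unstack(E, H) → towers=[A/D/B/F; C/G; H] holding=E
     unstack(F, B) → towers=[A/D/B; C/G; H/E] holding=F  ← match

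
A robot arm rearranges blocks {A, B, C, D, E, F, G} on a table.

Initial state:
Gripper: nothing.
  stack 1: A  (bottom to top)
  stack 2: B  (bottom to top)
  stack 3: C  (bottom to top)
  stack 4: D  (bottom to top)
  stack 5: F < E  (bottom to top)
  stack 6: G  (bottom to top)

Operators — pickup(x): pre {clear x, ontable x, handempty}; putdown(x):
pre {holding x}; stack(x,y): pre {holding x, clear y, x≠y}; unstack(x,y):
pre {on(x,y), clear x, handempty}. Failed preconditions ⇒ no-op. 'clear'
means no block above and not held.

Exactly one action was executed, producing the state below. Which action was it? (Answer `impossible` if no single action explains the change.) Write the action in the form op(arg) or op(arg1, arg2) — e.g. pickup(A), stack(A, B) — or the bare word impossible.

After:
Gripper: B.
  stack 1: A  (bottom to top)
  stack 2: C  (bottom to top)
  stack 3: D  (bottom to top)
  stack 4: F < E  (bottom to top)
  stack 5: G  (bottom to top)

pickup(B)

target: towers=[A; C; D; F/E; G] holding=B
         pickup(B) → towers=[A; C; D; F/E; G] holding=B  ← match
         pickup(G) → towers=[A; B; C; D; F/E] holding=G
         pickup(D) → towers=[A; B; C; F/E; G] holding=D
         pickup(A) → towers=[B; C; D; F/E; G] holding=A
     unstack(E, F) → towers=[A; B; C; D; F; G] holding=E
         pickup(C) → towers=[A; B; D; F/E; G] holding=C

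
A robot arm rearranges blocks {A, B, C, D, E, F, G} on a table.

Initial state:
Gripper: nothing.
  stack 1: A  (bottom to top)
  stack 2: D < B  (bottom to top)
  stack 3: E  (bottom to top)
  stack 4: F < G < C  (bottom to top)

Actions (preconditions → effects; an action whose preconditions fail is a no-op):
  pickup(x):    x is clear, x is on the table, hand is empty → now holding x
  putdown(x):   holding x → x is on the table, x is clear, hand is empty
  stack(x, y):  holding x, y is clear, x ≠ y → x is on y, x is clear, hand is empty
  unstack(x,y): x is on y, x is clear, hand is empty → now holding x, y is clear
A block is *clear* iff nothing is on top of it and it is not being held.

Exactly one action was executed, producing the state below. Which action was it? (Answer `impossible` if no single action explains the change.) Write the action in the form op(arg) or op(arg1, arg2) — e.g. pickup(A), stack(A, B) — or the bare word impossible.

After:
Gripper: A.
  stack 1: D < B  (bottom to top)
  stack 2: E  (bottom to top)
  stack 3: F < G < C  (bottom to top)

target: towers=[D/B; E; F/G/C] holding=A
     unstack(B, D) → towers=[A; D; E; F/G/C] holding=B
         pickup(A) → towers=[D/B; E; F/G/C] holding=A  ← match
         pickup(E) → towers=[A; D/B; F/G/C] holding=E
     unstack(C, G) → towers=[A; D/B; E; F/G] holding=C

pickup(A)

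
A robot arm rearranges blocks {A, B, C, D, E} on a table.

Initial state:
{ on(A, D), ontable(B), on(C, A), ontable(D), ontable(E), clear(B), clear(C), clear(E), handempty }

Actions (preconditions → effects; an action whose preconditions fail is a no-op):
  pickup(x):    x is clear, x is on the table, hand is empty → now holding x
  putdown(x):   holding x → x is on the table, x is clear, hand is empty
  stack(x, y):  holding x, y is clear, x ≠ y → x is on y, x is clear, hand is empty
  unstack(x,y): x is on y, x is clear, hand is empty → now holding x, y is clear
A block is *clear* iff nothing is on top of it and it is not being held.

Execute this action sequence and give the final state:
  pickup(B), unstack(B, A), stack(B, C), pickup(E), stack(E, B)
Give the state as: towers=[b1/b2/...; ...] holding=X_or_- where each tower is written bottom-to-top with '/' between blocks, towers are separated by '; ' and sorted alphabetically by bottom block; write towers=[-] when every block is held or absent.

step 1 (pickup(B)): towers=[D/A/C; E] holding=B
step 2 (unstack(B, A)) [no-op]: towers=[D/A/C; E] holding=B
step 3 (stack(B, C)): towers=[D/A/C/B; E] holding=-
step 4 (pickup(E)): towers=[D/A/C/B] holding=E
step 5 (stack(E, B)): towers=[D/A/C/B/E] holding=-

towers=[D/A/C/B/E] holding=-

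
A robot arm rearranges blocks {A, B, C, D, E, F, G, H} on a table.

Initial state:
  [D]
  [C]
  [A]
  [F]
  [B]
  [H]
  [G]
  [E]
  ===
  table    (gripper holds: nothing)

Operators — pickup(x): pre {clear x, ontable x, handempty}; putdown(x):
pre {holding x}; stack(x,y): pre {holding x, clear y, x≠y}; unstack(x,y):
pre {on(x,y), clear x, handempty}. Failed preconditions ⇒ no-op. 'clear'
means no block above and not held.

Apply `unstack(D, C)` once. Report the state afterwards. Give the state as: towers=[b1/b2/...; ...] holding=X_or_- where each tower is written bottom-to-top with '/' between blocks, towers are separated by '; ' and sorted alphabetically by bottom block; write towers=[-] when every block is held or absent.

towers=[E/G/H/B/F/A/C] holding=D

before: towers=[E/G/H/B/F/A/C/D] holding=-
pre[unstack(D, C)]: on(D,C) yes, clear(D) yes, handempty yes
all met → apply unstack(D, C)
after:  towers=[E/G/H/B/F/A/C] holding=D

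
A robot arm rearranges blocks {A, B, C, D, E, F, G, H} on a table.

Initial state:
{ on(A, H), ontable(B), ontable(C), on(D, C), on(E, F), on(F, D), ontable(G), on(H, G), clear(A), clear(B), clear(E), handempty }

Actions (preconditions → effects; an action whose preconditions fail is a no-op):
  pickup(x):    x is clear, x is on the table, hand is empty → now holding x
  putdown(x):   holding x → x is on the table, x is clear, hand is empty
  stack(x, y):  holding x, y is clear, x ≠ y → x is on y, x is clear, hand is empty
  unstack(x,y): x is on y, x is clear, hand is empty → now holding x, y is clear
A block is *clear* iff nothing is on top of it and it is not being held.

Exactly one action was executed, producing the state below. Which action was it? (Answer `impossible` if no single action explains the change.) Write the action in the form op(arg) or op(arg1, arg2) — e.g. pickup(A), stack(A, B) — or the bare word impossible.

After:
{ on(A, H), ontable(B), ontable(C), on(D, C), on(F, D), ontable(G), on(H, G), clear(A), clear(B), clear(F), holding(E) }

target: towers=[B; C/D/F; G/H/A] holding=E
     unstack(A, H) → towers=[B; C/D/F/E; G/H] holding=A
     unstack(E, F) → towers=[B; C/D/F; G/H/A] holding=E  ← match
         pickup(B) → towers=[C/D/F/E; G/H/A] holding=B

unstack(E, F)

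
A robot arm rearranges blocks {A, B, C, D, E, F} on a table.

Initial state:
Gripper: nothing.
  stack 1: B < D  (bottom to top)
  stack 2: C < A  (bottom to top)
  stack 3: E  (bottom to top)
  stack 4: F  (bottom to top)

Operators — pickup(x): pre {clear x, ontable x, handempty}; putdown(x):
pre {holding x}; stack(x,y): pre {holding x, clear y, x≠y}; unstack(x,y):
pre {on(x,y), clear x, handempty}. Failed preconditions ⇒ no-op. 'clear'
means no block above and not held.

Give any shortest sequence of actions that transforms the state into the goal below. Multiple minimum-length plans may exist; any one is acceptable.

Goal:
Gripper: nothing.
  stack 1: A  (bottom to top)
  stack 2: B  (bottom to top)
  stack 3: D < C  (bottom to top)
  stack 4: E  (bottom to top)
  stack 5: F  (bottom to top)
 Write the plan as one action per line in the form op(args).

unstack(D, B)
putdown(D)
unstack(A, C)
putdown(A)
pickup(C)
stack(C, D)

step 1 (unstack(D, B)): towers=[B; C/A; E; F] holding=D
step 2 (putdown(D)): towers=[B; C/A; D; E; F] holding=-
step 3 (unstack(A, C)): towers=[B; C; D; E; F] holding=A
step 4 (putdown(A)): towers=[A; B; C; D; E; F] holding=-
step 5 (pickup(C)): towers=[A; B; D; E; F] holding=C
step 6 (stack(C, D)): towers=[A; B; D/C; E; F] holding=-
goal check: towers=[A; B; D/C; E; F] holding=- — reached (length 6, optimal by BFS)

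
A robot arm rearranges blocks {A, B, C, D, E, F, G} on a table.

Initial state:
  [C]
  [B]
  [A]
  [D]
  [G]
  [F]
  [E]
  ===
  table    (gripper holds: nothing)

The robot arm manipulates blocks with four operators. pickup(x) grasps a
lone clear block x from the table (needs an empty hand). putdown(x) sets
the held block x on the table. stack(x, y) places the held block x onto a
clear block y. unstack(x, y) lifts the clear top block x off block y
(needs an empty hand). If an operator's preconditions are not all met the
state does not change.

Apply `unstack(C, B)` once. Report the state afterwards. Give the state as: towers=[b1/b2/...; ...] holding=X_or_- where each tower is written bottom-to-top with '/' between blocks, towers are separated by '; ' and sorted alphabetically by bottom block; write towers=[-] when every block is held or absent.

before: towers=[E/F/G/D/A/B/C] holding=-
pre[unstack(C, B)]: on(C,B) ok, clear(C) ok, handempty ok
all met → apply unstack(C, B)
after:  towers=[E/F/G/D/A/B] holding=C

towers=[E/F/G/D/A/B] holding=C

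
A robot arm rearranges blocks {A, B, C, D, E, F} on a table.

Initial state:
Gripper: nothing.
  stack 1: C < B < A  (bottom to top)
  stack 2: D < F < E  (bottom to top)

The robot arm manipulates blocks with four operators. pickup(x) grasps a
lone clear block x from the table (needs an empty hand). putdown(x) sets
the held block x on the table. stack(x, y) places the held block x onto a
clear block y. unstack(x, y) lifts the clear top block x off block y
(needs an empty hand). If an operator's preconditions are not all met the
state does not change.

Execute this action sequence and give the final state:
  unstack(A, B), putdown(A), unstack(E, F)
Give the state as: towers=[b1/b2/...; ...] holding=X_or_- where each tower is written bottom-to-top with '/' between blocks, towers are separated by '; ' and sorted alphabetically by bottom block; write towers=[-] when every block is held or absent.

step 1 (unstack(A, B)): towers=[C/B; D/F/E] holding=A
step 2 (putdown(A)): towers=[A; C/B; D/F/E] holding=-
step 3 (unstack(E, F)): towers=[A; C/B; D/F] holding=E

towers=[A; C/B; D/F] holding=E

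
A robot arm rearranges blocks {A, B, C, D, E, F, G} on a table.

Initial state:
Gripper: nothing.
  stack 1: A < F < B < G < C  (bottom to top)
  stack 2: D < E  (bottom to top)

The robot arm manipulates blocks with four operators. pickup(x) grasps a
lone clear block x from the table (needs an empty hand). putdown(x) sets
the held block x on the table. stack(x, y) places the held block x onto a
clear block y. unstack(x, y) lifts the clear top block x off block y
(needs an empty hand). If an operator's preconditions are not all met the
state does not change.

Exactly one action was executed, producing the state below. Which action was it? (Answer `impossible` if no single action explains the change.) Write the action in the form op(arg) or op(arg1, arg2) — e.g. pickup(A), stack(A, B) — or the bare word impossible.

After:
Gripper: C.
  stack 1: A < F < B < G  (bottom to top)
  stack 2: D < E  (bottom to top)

target: towers=[A/F/B/G; D/E] holding=C
     unstack(E, D) → towers=[A/F/B/G/C; D] holding=E
     unstack(C, G) → towers=[A/F/B/G; D/E] holding=C  ← match

unstack(C, G)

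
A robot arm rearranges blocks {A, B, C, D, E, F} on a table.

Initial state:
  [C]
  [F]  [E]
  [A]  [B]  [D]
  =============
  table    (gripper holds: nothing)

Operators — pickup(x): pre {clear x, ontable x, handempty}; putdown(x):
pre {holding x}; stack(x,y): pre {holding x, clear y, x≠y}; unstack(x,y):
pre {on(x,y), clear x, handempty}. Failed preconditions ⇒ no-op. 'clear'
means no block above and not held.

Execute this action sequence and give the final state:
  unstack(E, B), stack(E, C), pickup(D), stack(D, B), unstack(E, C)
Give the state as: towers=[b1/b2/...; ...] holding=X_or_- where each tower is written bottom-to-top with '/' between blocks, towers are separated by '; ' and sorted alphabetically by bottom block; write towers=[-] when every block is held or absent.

step 1 (unstack(E, B)): towers=[A/F/C; B; D] holding=E
step 2 (stack(E, C)): towers=[A/F/C/E; B; D] holding=-
step 3 (pickup(D)): towers=[A/F/C/E; B] holding=D
step 4 (stack(D, B)): towers=[A/F/C/E; B/D] holding=-
step 5 (unstack(E, C)): towers=[A/F/C; B/D] holding=E

towers=[A/F/C; B/D] holding=E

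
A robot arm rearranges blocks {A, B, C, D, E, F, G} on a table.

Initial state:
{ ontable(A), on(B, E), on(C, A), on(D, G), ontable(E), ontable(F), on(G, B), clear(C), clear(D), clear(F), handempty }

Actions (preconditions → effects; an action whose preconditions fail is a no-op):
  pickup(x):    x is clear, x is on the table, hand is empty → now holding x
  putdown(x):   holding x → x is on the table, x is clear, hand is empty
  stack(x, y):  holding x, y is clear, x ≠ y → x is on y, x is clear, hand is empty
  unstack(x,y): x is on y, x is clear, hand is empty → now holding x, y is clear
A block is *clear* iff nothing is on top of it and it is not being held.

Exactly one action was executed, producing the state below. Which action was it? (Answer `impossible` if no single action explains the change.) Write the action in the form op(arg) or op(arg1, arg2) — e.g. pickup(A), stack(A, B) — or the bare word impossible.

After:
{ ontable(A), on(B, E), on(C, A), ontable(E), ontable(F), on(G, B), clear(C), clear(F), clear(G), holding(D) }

unstack(D, G)

target: towers=[A/C; E/B/G; F] holding=D
         pickup(F) → towers=[A/C; E/B/G/D] holding=F
     unstack(D, G) → towers=[A/C; E/B/G; F] holding=D  ← match
     unstack(C, A) → towers=[A; E/B/G/D; F] holding=C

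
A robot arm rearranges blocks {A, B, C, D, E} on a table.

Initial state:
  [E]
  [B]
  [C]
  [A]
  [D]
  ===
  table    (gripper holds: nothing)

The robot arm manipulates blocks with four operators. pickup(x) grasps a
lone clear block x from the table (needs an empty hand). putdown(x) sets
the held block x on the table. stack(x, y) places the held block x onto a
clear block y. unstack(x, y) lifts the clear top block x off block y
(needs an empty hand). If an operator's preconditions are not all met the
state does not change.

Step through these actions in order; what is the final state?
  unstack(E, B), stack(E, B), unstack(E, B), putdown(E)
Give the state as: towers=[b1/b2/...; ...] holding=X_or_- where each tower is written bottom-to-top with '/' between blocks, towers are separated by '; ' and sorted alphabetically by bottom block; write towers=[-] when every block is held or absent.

towers=[D/A/C/B; E] holding=-

step 1 (unstack(E, B)): towers=[D/A/C/B] holding=E
step 2 (stack(E, B)): towers=[D/A/C/B/E] holding=-
step 3 (unstack(E, B)): towers=[D/A/C/B] holding=E
step 4 (putdown(E)): towers=[D/A/C/B; E] holding=-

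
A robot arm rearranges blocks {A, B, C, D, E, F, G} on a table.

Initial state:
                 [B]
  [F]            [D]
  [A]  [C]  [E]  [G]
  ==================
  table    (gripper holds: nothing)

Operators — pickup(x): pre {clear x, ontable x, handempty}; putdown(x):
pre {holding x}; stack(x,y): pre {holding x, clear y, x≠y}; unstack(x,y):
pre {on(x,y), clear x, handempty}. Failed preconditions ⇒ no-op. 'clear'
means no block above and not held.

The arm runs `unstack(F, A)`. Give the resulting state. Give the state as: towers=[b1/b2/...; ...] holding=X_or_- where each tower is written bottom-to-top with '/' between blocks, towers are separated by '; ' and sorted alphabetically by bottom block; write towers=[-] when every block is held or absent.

before: towers=[A/F; C; E; G/D/B] holding=-
pre[unstack(F, A)]: on(F,A) ✓, clear(F) ✓, handempty ✓
all met → apply unstack(F, A)
after:  towers=[A; C; E; G/D/B] holding=F

towers=[A; C; E; G/D/B] holding=F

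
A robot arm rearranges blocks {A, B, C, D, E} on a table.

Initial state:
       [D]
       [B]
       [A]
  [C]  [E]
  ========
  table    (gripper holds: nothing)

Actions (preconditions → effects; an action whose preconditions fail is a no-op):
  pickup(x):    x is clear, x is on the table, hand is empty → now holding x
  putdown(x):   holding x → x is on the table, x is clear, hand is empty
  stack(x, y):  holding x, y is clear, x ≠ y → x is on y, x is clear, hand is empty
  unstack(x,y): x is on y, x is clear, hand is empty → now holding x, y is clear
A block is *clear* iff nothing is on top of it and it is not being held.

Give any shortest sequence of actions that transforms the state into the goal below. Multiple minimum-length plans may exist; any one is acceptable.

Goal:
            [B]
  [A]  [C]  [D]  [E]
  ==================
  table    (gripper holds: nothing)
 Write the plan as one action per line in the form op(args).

step 1 (unstack(D, B)): towers=[C; E/A/B] holding=D
step 2 (putdown(D)): towers=[C; D; E/A/B] holding=-
step 3 (unstack(B, A)): towers=[C; D; E/A] holding=B
step 4 (stack(B, D)): towers=[C; D/B; E/A] holding=-
step 5 (unstack(A, E)): towers=[C; D/B; E] holding=A
step 6 (putdown(A)): towers=[A; C; D/B; E] holding=-
goal check: towers=[A; C; D/B; E] holding=- — reached (length 6, optimal by BFS)

unstack(D, B)
putdown(D)
unstack(B, A)
stack(B, D)
unstack(A, E)
putdown(A)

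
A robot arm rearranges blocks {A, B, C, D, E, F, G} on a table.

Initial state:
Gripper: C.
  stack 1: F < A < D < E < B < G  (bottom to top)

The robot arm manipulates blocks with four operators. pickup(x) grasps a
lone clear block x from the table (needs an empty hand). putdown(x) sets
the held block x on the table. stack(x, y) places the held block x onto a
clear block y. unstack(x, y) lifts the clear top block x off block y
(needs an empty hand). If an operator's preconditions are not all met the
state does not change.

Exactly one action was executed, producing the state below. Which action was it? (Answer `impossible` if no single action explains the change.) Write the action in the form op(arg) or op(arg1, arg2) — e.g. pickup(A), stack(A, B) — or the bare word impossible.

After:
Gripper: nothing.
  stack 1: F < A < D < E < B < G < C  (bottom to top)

target: towers=[F/A/D/E/B/G/C] holding=-
        putdown(C) → towers=[C; F/A/D/E/B/G] holding=-
       stack(C, G) → towers=[F/A/D/E/B/G/C] holding=-  ← match

stack(C, G)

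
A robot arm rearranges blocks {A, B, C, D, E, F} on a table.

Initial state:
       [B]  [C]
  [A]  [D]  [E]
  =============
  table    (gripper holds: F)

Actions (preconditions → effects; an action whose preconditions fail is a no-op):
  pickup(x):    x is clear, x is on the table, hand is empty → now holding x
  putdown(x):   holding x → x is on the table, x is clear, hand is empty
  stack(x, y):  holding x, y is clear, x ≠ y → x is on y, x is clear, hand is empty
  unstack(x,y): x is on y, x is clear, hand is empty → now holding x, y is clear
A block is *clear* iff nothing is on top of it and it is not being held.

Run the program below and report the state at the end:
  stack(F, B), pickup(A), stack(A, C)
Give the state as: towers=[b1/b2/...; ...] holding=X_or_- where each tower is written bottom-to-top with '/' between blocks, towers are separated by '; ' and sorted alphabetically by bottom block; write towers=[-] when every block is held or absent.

towers=[D/B/F; E/C/A] holding=-

step 1 (stack(F, B)): towers=[A; D/B/F; E/C] holding=-
step 2 (pickup(A)): towers=[D/B/F; E/C] holding=A
step 3 (stack(A, C)): towers=[D/B/F; E/C/A] holding=-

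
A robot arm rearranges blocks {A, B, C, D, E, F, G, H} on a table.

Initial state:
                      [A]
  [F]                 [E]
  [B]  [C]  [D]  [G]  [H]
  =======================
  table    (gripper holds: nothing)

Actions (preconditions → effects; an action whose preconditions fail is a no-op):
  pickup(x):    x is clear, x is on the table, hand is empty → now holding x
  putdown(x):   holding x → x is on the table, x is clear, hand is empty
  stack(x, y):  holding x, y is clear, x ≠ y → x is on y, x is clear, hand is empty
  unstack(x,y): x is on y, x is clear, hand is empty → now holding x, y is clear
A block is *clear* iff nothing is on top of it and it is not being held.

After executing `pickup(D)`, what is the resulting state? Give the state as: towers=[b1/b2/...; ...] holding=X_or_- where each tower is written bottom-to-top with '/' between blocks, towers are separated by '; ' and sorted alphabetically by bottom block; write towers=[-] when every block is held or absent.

towers=[B/F; C; G; H/E/A] holding=D

before: towers=[B/F; C; D; G; H/E/A] holding=-
pre[pickup(D)]: clear(D) yes, ontable(D) yes, handempty yes
all met → apply pickup(D)
after:  towers=[B/F; C; G; H/E/A] holding=D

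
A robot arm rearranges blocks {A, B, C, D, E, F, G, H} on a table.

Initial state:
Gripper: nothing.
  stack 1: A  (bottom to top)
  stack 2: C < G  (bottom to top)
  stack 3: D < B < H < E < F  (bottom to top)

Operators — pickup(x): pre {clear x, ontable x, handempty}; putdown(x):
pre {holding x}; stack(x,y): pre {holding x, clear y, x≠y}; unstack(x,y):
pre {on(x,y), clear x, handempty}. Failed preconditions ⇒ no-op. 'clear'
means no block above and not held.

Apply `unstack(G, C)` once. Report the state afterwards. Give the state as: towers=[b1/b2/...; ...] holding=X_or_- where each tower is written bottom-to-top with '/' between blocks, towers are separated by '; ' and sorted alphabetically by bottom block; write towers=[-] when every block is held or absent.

towers=[A; C; D/B/H/E/F] holding=G

before: towers=[A; C/G; D/B/H/E/F] holding=-
pre[unstack(G, C)]: on(G,C) yes, clear(G) yes, handempty yes
all met → apply unstack(G, C)
after:  towers=[A; C; D/B/H/E/F] holding=G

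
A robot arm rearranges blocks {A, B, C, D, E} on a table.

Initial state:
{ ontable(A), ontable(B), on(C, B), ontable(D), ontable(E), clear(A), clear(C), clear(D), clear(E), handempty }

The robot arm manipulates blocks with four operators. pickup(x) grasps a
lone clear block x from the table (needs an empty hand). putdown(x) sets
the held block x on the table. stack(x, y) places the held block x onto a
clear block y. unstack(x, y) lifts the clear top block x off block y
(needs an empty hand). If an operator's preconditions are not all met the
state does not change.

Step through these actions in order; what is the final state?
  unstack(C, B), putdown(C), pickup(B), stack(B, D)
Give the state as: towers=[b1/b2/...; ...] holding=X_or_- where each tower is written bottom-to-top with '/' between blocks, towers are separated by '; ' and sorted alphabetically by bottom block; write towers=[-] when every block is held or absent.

towers=[A; C; D/B; E] holding=-

step 1 (unstack(C, B)): towers=[A; B; D; E] holding=C
step 2 (putdown(C)): towers=[A; B; C; D; E] holding=-
step 3 (pickup(B)): towers=[A; C; D; E] holding=B
step 4 (stack(B, D)): towers=[A; C; D/B; E] holding=-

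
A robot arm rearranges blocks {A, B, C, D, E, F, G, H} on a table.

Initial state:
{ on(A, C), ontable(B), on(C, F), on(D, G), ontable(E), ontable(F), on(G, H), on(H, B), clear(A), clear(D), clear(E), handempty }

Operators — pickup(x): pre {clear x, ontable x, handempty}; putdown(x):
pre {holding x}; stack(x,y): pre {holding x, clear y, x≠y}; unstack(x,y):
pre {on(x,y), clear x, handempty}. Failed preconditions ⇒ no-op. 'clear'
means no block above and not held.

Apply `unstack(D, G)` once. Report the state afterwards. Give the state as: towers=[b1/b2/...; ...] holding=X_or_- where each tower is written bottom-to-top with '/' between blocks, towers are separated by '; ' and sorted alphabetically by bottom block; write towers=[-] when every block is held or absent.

towers=[B/H/G; E; F/C/A] holding=D

before: towers=[B/H/G/D; E; F/C/A] holding=-
pre[unstack(D, G)]: on(D,G) ok, clear(D) ok, handempty ok
all met → apply unstack(D, G)
after:  towers=[B/H/G; E; F/C/A] holding=D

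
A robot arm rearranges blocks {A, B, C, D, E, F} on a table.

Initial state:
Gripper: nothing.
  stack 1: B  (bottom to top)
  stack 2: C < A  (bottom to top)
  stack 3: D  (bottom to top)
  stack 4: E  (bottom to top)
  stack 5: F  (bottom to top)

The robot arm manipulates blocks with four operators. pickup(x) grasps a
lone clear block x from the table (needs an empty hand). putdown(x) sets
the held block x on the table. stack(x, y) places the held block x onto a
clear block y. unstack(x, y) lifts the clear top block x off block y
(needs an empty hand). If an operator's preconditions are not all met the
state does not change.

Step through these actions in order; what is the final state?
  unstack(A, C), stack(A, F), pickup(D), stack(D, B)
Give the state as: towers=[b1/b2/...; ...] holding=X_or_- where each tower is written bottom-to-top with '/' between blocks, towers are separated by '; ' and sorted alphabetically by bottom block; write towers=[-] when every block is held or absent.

step 1 (unstack(A, C)): towers=[B; C; D; E; F] holding=A
step 2 (stack(A, F)): towers=[B; C; D; E; F/A] holding=-
step 3 (pickup(D)): towers=[B; C; E; F/A] holding=D
step 4 (stack(D, B)): towers=[B/D; C; E; F/A] holding=-

towers=[B/D; C; E; F/A] holding=-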